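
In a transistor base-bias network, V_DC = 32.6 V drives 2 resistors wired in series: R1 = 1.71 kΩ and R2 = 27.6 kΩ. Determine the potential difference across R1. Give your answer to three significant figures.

ΣR = 1.71 + 27.6 = 29.31 kΩ.
Voltage divider: V = V_DC · (1.710 / 29.31) = 32.6 × 0.05834 = 1.902 V.

V ≈ 1.90 V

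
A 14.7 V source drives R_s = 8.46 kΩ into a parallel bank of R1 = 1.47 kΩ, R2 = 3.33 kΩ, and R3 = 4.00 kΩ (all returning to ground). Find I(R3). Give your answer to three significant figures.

Equivalent of the parallel group: R_p = 0.8126 kΩ.
Node voltage V_A = V_DC · R_p/(R_s + R_p) = 14.7 × 0.08764 = 1.288 V.
I(R3) = V_A / R3 = 1.288/4.00 = 0.3221 mA.
(Equivalently: I_total = 1.585 mA, then current-divider fraction G_k/ΣG = 0.2032.)

I ≈ 0.322 mA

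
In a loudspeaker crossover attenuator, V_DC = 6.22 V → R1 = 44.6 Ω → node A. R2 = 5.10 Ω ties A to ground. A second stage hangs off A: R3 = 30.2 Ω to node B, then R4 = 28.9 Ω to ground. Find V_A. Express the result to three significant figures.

V_A ≈ 0.592 V

The second stage (R3 + R4 = 59.10 Ω) loads node A in parallel with R2.
Effective lower resistance at A: R2 ‖ 59.10 = 4.695 Ω.
So V_A = 6.22 × 0.09524 = 0.5924 V.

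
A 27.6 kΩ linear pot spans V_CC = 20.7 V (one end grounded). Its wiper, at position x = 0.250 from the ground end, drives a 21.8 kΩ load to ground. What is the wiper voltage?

V_out ≈ 4.18 V

Split the track: R_lower = x·R_p = 6.900 kΩ, R_upper = (1−x)·R_p = 20.70 kΩ.
(x·R_p) ‖ R_L = 5.241 kΩ.
Then V_out = V_CC · 5.241/(20.70 + 5.241) = 4.182 V.
(Unloaded: V_out = x·V_CC = 5.17 V.)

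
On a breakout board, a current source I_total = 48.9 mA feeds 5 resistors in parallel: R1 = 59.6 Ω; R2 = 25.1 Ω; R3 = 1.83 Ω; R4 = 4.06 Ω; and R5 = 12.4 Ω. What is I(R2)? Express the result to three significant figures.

Conductances: ΣG = 1/59.6 + 1/25.1 + 1/1.83 + 1/4.06 + 1/12.4 = 0.9300 (1/Ω).
Current divider: I(R2) = I_total · G_k/ΣG = 48.9 × (0.03984/0.9300) = 48.9 × 0.04284 = 2.095 mA.

I ≈ 2.09 mA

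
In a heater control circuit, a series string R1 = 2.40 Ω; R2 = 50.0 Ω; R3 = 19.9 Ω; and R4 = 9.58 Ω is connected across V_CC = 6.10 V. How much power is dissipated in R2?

The common current is I = 6.10/81.88 = 0.07450 A.
P(R2) = I²·R2 = (0.07450)² × 50.0 = 0.2775 W.

P ≈ 0.278 W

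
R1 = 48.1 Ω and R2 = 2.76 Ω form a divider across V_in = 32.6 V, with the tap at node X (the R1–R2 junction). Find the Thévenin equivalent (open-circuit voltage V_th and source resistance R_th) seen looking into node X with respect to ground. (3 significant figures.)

V_th is the unloaded tap voltage: V_in · R2/(R1+R2) = 32.6 × 0.05427 = 1.769 V.
Looking into X with the source shorted: R_th = R1·R2/(R1+R2) = 48.10 × 2.76/50.86 = 2.610 Ω.

V_th ≈ 1.77 V, R_th ≈ 2.61 Ω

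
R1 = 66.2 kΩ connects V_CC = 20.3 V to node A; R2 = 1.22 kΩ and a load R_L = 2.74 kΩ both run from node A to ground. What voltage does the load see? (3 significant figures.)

V_out ≈ 0.256 V

The load sits in parallel with R2, giving an effective lower resistance R2' = R2·R_L/(R2+R_L) = 0.8441 kΩ.
Now apply the divider: V_out = 20.3 × 0.01259 = 0.2556 V.
(Unloaded it would be 0.367 V; the load pulls it down.)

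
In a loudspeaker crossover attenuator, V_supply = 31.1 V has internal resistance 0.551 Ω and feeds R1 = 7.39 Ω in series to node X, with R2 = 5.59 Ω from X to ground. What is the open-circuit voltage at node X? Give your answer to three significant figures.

R1' = 0.551 + 7.39 = 7.941 Ω (source resistance + R1).
With X open, the divider is unloaded: V_th = 31.1 × 5.59/13.53 = 12.85 V.

V_th ≈ 12.8 V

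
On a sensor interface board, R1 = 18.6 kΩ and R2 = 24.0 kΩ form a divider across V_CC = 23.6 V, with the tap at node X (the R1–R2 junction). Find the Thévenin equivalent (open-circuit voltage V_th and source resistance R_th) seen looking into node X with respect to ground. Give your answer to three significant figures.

V_th ≈ 13.3 V, R_th ≈ 10.5 kΩ

With X open, the divider is unloaded: V_th = 23.6 × 24.0/42.60 = 13.30 V.
Looking into X with the source shorted: R_th = R1·R2/(R1+R2) = 18.60 × 24.0/42.60 = 10.48 kΩ.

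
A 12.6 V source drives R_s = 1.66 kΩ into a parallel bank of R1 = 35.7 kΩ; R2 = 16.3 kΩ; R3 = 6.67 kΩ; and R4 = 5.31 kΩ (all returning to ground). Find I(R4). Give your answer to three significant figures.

Equivalent of the parallel group: R_p = 2.339 kΩ.
Node voltage V_A = V_supply · R_p/(R_s + R_p) = 12.6 × 0.5849 = 7.369 V.
I(R4) = V_A / R4 = 7.369/5.31 = 1.388 mA.

I ≈ 1.39 mA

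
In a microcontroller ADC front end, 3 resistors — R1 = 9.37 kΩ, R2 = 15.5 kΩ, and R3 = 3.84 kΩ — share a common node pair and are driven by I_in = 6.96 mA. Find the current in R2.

Total conductance ΣG = 1/9.37 + 1/15.5 + 1/3.84 = 0.4317 (units of 1/kΩ).
Current divider: I(R2) = I_in · G_k/ΣG = 6.96 × (0.06452/0.4317) = 6.96 × 0.1495 = 1.040 mA.

I ≈ 1.04 mA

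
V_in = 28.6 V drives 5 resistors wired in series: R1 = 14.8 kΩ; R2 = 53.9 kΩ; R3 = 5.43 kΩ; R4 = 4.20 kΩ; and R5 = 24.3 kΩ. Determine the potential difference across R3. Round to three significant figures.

V ≈ 1.51 V

Total series resistance ΣR = 14.8 + 53.9 + 5.43 + 4.20 + 24.3 = 102.6 kΩ.
Voltage divider: V = V_in · (5.430 / 102.6) = 28.6 × 0.05291 = 1.513 V.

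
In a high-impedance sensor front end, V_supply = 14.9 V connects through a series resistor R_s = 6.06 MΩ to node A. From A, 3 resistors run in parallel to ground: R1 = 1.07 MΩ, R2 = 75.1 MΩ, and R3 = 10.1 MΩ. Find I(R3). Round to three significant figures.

I ≈ 0.201 µA

Parallel bank: R_p = 1/(1/1.07 + 1/75.1 + 1/10.1) = 0.9552 MΩ.
V_A by voltage divider: V_A = 14.9 × 0.9552/(6.06 + 0.9552) = 2.029 V.
Branch current I = V_A/R3 = 2.029/10.1 = 0.2009 µA.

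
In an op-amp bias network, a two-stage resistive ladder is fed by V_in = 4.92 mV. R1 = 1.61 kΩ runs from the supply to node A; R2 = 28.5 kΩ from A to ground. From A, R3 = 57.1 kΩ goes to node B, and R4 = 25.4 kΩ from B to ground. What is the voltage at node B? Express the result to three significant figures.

Node A sees R2 in parallel with the series input of stage 2, R3 + R4 = 82.50 kΩ.
R2 ‖ (R3+R4) = 21.18 kΩ.
V_A = 4.92 × 21.18/(1.61 + 21.18) = 4.572 mV.
Stage 2 is unloaded, so V_B = V_A · R4/(R3+R4) = 4.572 × 25.4/82.50 = 1.408 mV.

V_B ≈ 1.41 mV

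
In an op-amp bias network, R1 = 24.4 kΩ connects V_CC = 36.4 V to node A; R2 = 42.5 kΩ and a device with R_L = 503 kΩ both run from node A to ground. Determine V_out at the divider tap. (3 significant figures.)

V_out ≈ 22.4 V

First combine the lower leg with the load: R2 ‖ R_L = 39.19 kΩ.
Voltage divider with the loaded lower leg: V_out = 36.4 × 39.19/(24.4 + 39.19) = 36.4 × 0.6163 = 22.43 V.
(Unloaded it would be 23.1 V; the load pulls it down.)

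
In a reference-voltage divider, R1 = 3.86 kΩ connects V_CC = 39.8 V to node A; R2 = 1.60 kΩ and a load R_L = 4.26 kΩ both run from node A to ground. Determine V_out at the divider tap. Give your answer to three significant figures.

The load sits in parallel with R2, giving an effective lower resistance R2' = R2·R_L/(R2+R_L) = 1.163 kΩ.
Voltage divider with the loaded lower leg: V_out = 39.8 × 1.163/(3.86 + 1.163) = 39.8 × 0.2316 = 9.216 V.

V_out ≈ 9.22 V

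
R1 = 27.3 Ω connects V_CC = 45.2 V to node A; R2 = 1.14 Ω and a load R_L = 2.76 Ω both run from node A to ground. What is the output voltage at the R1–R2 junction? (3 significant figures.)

V_out ≈ 1.30 V

The load sits in parallel with R2, giving an effective lower resistance R2' = R2·R_L/(R2+R_L) = 0.8068 Ω.
Then V_out = V_CC · R2'/(R1 + R2') = 45.2 × 0.8068/28.11 = 1.297 V.
(Unloaded it would be 1.81 V; the load pulls it down.)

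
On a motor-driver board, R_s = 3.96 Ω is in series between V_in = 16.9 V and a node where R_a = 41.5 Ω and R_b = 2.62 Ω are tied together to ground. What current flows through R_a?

Parallel bank: R_p = 1/(1/41.5 + 1/2.62) = 2.464 Ω.
Node voltage V_A = V_in · R_p/(R_s + R_p) = 16.9 × 0.3836 = 6.483 V.
I(R_a) = V_A / R_a = 6.483/41.5 = 0.1562 A.

I ≈ 0.156 A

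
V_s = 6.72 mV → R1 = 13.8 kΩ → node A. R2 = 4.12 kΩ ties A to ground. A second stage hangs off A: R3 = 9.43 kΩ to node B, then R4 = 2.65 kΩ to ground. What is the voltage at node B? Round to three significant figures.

Node A sees R2 in parallel with the series input of stage 2, R3 + R4 = 12.08 kΩ.
Effective lower resistance at A: R2 ‖ 12.08 = 3.072 kΩ.
First divider: V_A = V_s · 3.072/(13.8 + 3.072) = 1.224 mV.
Then the unloaded second divider: V_B = V_A × R4/(R3+R4) = 1.224 × 0.2194 = 0.2684 mV.

V_B ≈ 0.268 mV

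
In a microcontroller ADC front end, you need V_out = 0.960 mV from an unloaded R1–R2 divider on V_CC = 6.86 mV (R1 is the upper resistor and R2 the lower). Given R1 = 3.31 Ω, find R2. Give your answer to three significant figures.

R2 ≈ 0.539 Ω

V_out/V_CC = R2/(R1+R2) = 0.1399.
Rearranging, R2 = R1·k/(1−k) = 3.31 × 0.1627 = 0.5386 Ω.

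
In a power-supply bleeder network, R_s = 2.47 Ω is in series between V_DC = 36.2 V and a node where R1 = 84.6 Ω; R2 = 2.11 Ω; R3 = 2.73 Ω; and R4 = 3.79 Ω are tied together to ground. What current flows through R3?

I ≈ 3.53 A

Parallel bank: R_p = 1/(1/84.6 + 1/2.11 + 1/2.73 + 1/3.79) = 0.8961 Ω.
V_A by voltage divider: V_A = 36.2 × 0.8961/(2.47 + 0.8961) = 9.637 V.
Branch current I = V_A/R3 = 9.637/2.73 = 3.530 A.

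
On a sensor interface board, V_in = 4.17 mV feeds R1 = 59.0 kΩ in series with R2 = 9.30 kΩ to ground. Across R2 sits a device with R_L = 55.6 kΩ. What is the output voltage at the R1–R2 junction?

First combine the lower leg with the load: R2 ‖ R_L = 7.967 kΩ.
Now apply the divider: V_out = 4.17 × 0.1190 = 0.4961 mV.

V_out ≈ 0.496 mV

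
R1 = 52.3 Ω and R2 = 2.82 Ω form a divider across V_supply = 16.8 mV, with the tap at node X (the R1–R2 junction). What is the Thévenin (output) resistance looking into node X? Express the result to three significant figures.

Zeroing V_supply shorts the top of R1 to ground, so R_th = R1 ‖ R2 = 2.676 Ω.

R_th ≈ 2.68 Ω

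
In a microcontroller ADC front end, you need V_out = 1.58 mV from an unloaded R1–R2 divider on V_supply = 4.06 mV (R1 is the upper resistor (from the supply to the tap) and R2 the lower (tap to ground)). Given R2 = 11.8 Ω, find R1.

V_out/V_supply = R2/(R1+R2) = 0.3892.
Rearranging, R1 = R2·(1−k)/k = 11.8 × 1.570 = 18.52 Ω.

R1 ≈ 18.5 Ω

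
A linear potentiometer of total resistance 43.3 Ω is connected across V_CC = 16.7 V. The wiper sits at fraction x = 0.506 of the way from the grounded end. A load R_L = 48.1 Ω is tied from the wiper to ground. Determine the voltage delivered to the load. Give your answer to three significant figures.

V_out ≈ 6.90 V

The pot divides into 21.39 Ω above the wiper and 21.91 Ω below.
Lower segment in parallel with the load: 21.91 ‖ 48.1 = 15.05 Ω.
Then V_out = V_CC · 15.05/(21.39 + 15.05) = 6.898 V.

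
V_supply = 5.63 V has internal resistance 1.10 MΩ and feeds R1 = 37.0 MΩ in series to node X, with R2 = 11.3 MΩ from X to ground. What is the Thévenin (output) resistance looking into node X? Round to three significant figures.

R_th ≈ 8.72 MΩ

R1' = 1.10 + 37.0 = 38.10 MΩ (source resistance + R1).
Zeroing V_supply shorts the top of R1' to ground, so R_th = R1' ‖ R2 = 8.715 MΩ.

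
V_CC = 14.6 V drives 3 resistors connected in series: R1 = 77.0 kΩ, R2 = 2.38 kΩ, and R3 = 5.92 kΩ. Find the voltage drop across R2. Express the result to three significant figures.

ΣR = 77.0 + 2.38 + 5.92 = 85.30 kΩ.
By the voltage-divider rule, V = 14.6 × 2.380/85.30 = 0.4074 V.

V ≈ 0.407 V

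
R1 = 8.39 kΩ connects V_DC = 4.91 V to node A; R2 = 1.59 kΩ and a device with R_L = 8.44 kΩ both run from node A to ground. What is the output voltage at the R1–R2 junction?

The load sits in parallel with R2, giving an effective lower resistance R2' = R2·R_L/(R2+R_L) = 1.338 kΩ.
Now apply the divider: V_out = 4.91 × 0.1375 = 0.6753 V.

V_out ≈ 0.675 V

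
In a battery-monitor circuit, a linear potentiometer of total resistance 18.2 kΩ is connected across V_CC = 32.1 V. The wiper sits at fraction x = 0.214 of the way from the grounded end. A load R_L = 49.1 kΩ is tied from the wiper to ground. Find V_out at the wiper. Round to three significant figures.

V_out ≈ 6.47 V

The pot divides into 14.31 kΩ above the wiper and 3.895 kΩ below.
R_L loads the lower segment: effective lower R = 3.609 kΩ.
Loaded-divider output: V_out = 32.1 × 0.2014 = 6.466 V.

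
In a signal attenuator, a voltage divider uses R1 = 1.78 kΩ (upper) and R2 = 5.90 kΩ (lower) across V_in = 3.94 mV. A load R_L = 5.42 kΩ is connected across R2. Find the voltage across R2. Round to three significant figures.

The load sits in parallel with R2, giving an effective lower resistance R2' = R2·R_L/(R2+R_L) = 2.825 kΩ.
Voltage divider with the loaded lower leg: V_out = 3.94 × 2.825/(1.78 + 2.825) = 3.94 × 0.6135 = 2.417 mV.
(Unloaded it would be 3.03 mV; the load pulls it down.)

V_out ≈ 2.42 mV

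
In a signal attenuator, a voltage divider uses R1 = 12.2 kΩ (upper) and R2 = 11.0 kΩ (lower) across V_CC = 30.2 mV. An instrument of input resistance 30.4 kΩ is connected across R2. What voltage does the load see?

V_out ≈ 12.0 mV

The load sits in parallel with R2, giving an effective lower resistance R2' = R2·R_L/(R2+R_L) = 8.077 kΩ.
Voltage divider with the loaded lower leg: V_out = 30.2 × 8.077/(12.2 + 8.077) = 30.2 × 0.3983 = 12.03 mV.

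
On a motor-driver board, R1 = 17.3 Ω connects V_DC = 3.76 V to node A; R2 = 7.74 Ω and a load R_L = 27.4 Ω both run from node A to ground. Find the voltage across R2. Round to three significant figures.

The load sits in parallel with R2, giving an effective lower resistance R2' = R2·R_L/(R2+R_L) = 6.035 Ω.
Voltage divider with the loaded lower leg: V_out = 3.76 × 6.035/(17.3 + 6.035) = 3.76 × 0.2586 = 0.9724 V.
(Unloaded it would be 1.16 V; the load pulls it down.)

V_out ≈ 0.972 V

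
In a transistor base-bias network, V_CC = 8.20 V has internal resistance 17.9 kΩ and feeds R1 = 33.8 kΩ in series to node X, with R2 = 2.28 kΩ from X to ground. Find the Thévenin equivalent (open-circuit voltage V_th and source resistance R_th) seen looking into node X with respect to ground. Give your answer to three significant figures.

V_th ≈ 0.346 V, R_th ≈ 2.18 kΩ

R1' = 17.9 + 33.8 = 51.70 kΩ (source resistance + R1).
Open-circuit (no load on X): V_th = V_CC · R2/(R1' + R2) = 8.20 × 2.28/(51.70 + 2.28) = 0.3464 V.
Looking into X with the source shorted: R_th = R1'·R2/(R1'+R2) = 51.70 × 2.28/53.98 = 2.184 kΩ.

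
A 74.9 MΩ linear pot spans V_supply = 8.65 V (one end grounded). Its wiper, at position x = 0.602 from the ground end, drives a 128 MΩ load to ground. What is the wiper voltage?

Lower segment x·R_p = 45.09 MΩ; upper segment (1−x)·R_p = 29.81 MΩ.
R_L loads the lower segment: effective lower R = 33.34 MΩ.
Then V_out = V_supply · 33.34/(29.81 + 33.34) = 4.567 V.

V_out ≈ 4.57 V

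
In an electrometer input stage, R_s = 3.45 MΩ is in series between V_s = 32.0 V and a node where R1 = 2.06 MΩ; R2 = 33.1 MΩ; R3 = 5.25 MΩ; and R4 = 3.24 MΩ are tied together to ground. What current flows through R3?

Combine the parallel branches: R_p = (1/2.06 + 1/33.1 + 1/5.25 + 1/3.24)⁻¹ = 0.9854 MΩ.
V_A by voltage divider: V_A = 32.0 × 0.9854/(3.45 + 0.9854) = 7.110 V.
I(R3) = V_A / R3 = 7.110/5.25 = 1.354 µA.
(Equivalently: I_total = 7.215 µA, then current-divider fraction G_k/ΣG = 0.1877.)

I ≈ 1.35 µA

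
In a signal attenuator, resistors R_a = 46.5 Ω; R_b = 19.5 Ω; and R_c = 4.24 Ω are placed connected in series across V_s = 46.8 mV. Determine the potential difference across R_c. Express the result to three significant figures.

ΣR = 46.5 + 19.5 + 4.24 = 70.24 Ω.
Voltage divider: V = V_s · (4.240 / 70.24) = 46.8 × 0.06036 = 2.825 mV.

V ≈ 2.83 mV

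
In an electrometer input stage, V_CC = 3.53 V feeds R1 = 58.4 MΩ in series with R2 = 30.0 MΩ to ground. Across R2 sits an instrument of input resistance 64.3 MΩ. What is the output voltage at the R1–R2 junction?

First combine the lower leg with the load: R2 ‖ R_L = 20.46 MΩ.
Now apply the divider: V_out = 3.53 × 0.2594 = 0.9157 V.

V_out ≈ 0.916 V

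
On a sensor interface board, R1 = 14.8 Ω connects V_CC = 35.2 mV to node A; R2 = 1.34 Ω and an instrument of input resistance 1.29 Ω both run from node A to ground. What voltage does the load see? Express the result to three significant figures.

V_out ≈ 1.50 mV

The load sits in parallel with R2, giving an effective lower resistance R2' = R2·R_L/(R2+R_L) = 0.6573 Ω.
Voltage divider with the loaded lower leg: V_out = 35.2 × 0.6573/(14.8 + 0.6573) = 35.2 × 0.04252 = 1.497 mV.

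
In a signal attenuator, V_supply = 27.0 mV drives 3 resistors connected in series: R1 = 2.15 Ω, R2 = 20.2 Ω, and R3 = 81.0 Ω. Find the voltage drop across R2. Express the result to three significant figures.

Series total: ΣR = 2.15 + 20.2 + 81.0 = 103.3 Ω.
By the voltage-divider rule, V = 27.0 × 20.20/103.3 = 5.277 mV.

V ≈ 5.28 mV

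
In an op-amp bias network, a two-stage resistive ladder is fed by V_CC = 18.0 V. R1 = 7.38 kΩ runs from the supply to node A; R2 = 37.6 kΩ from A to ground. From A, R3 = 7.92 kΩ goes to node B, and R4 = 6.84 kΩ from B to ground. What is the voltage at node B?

Looking into the second stage from A: R3 + R4 = 14.76 kΩ appears in parallel with R2.
R2 ‖ (R3+R4) = 10.60 kΩ.
First divider: V_A = V_CC · 10.60/(7.38 + 10.60) = 10.61 V.
V_B = V_A × 0.4634 = 4.918 V.

V_B ≈ 4.92 V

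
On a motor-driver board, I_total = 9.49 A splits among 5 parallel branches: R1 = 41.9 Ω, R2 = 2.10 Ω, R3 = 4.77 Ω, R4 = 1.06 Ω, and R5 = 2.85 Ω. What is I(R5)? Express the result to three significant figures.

ΣG = 1/41.9 + 1/2.10 + 1/4.77 + 1/1.06 + 1/2.85 = 2.004.
By the current-divider rule, I = I_total · G_k/ΣG = 9.49 × 0.1751 = 1.662 A.

I ≈ 1.66 A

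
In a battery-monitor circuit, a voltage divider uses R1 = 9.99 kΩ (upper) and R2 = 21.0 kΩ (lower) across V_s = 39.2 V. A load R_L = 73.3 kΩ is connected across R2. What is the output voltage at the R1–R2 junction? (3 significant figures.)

R2 ‖ R_L = (21.0 × 73.3)/(21.0 + 73.3) = 16.32 kΩ.
Then V_out = V_s · R2'/(R1 + R2') = 39.2 × 16.32/26.31 = 24.32 V.

V_out ≈ 24.3 V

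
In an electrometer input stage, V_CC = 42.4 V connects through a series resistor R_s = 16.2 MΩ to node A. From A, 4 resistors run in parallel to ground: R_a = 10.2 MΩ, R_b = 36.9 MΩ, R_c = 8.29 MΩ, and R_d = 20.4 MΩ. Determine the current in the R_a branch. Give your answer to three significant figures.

I ≈ 0.720 µA

Combine the parallel branches: R_p = (1/10.2 + 1/36.9 + 1/8.29 + 1/20.4)⁻¹ = 3.392 MΩ.
V_A = 42.4 × 3.392/19.59 = 7.341 V.
I(R_a) = V_A / R_a = 7.341/10.2 = 0.7197 µA.
(Equivalently: I_total = 2.164 µA, then current-divider fraction G_k/ΣG = 0.3326.)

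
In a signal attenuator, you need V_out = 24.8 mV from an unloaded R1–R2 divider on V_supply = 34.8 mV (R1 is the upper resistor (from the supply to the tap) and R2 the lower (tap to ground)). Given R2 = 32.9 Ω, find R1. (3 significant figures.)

Required fraction k = V_out/V_supply = 0.7126.
So R1 = R2 · (V_supply/V_out − 1) = 32.9 × (34.8/24.8 − 1) = 32.9 × 0.4032 = 13.27 Ω.

R1 ≈ 13.3 Ω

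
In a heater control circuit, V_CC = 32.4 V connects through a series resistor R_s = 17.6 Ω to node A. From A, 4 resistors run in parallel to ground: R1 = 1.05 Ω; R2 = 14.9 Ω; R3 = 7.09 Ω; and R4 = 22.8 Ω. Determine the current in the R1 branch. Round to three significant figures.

Combine the parallel branches: R_p = (1/1.05 + 1/14.9 + 1/7.09 + 1/22.8)⁻¹ = 0.8303 Ω.
Node voltage V_A = V_CC · R_p/(R_s + R_p) = 32.4 × 0.04505 = 1.460 V.
I(R1) = V_A / R1 = 1.460/1.05 = 1.390 A.

I ≈ 1.39 A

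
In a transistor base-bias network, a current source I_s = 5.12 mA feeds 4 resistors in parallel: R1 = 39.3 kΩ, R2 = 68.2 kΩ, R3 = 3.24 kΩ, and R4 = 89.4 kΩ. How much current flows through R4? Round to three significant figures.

I ≈ 0.159 mA

Conductances: ΣG = 1/39.3 + 1/68.2 + 1/3.24 + 1/89.4 = 0.3599 (1/kΩ).
By the current-divider rule, I = I_s · G_k/ΣG = 5.12 × 0.03108 = 0.1591 mA.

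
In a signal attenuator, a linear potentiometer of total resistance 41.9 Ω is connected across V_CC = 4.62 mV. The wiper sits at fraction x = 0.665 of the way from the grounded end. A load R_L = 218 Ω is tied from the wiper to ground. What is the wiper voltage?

The pot divides into 14.04 Ω above the wiper and 27.86 Ω below.
(x·R_p) ‖ R_L = 24.71 Ω.
Then V_out = V_CC · 24.71/(14.04 + 24.71) = 2.946 mV.
(Unloaded: V_out = x·V_CC = 3.07 mV.)

V_out ≈ 2.95 mV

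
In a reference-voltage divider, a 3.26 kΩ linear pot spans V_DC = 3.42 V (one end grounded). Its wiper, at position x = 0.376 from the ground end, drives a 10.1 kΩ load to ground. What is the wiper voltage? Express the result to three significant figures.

V_out ≈ 1.20 V

The pot divides into 2.034 kΩ above the wiper and 1.226 kΩ below.
Lower segment in parallel with the load: 1.226 ‖ 10.1 = 1.093 kΩ.
Loaded-divider output: V_out = 3.42 × 0.3495 = 1.195 V.
(Unloaded: V_out = x·V_DC = 1.29 V.)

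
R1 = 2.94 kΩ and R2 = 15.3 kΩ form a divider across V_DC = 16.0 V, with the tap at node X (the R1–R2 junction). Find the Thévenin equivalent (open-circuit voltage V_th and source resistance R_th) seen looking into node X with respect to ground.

V_th ≈ 13.4 V, R_th ≈ 2.47 kΩ

V_th is the unloaded tap voltage: V_DC · R2/(R1+R2) = 16.0 × 0.8388 = 13.42 V.
With V_DC suppressed (replaced by a short), R_th = R1 ‖ R2 = (2.940 × 15.3)/(2.940 + 15.3) = 2.466 kΩ.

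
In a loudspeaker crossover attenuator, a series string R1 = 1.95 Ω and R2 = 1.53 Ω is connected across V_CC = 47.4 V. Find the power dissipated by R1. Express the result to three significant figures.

The common current is I = 47.4/3.480 = 13.62 A.
V(R1) = I·R = 26.56 V; P = V·I = 26.56 × 13.62 = 361.8 W.

P ≈ 362 W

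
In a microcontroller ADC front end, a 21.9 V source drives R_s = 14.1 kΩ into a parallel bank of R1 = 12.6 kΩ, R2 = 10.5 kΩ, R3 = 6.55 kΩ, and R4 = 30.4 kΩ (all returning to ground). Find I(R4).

Equivalent of the parallel group: R_p = 2.776 kΩ.
V_A by voltage divider: V_A = 21.9 × 2.776/(14.1 + 2.776) = 3.603 V.
I(R4) = V_A / R4 = 3.603/30.4 = 0.1185 mA.
(Check via current divider: I_total = 1.298 mA; share G_k/ΣG = 0.09133 → same result.)

I ≈ 0.119 mA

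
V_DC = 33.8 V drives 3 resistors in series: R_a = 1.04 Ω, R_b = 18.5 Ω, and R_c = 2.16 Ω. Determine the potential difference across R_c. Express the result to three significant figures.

Total series resistance ΣR = 1.04 + 18.5 + 2.16 = 21.70 Ω.
By the voltage-divider rule, V = 33.8 × 2.160/21.70 = 3.364 V.

V ≈ 3.36 V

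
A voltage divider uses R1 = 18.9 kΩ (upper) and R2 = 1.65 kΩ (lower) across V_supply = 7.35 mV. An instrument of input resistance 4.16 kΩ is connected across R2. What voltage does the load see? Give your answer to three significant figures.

R2 ‖ R_L = (1.65 × 4.16)/(1.65 + 4.16) = 1.181 kΩ.
Voltage divider with the loaded lower leg: V_out = 7.35 × 1.181/(18.9 + 1.181) = 7.35 × 0.05883 = 0.4324 mV.

V_out ≈ 0.432 mV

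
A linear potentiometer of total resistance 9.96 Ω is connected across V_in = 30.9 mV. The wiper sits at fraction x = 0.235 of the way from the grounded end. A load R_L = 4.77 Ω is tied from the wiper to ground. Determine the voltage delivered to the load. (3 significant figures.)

V_out ≈ 5.28 mV

The pot divides into 7.619 Ω above the wiper and 2.341 Ω below.
R_L loads the lower segment: effective lower R = 1.570 Ω.
Then V_out = V_in · 1.570/(7.619 + 1.570) = 5.280 mV.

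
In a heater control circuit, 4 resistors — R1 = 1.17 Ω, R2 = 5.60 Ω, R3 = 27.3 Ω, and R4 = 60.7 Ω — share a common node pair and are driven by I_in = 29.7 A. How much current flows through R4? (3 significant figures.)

ΣG = 1/1.17 + 1/5.60 + 1/27.3 + 1/60.7 = 1.086.
Current divider: I(R4) = I_in · G_k/ΣG = 29.7 × (0.01647/1.086) = 29.7 × 0.01516 = 0.4504 A.

I ≈ 0.450 A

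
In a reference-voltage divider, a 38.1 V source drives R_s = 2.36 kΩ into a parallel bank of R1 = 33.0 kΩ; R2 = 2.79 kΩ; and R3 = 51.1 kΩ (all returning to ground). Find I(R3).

Combine the parallel branches: R_p = (1/33.0 + 1/2.79 + 1/51.1)⁻¹ = 2.449 kΩ.
Node voltage V_A = V_CC · R_p/(R_s + R_p) = 38.1 × 0.5093 = 19.40 V.
I(R3) = V_A / R3 = 19.40/51.1 = 0.3797 mA.

I ≈ 0.380 mA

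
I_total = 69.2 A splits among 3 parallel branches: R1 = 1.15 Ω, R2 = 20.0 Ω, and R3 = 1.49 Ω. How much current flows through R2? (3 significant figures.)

I ≈ 2.18 A

ΣG = 1/1.15 + 1/20.0 + 1/1.49 = 1.591.
R2 takes the fraction G_k/ΣG = 0.05000/1.591 = 0.03143, so I = 69.2 × 0.03143 = 2.175 A.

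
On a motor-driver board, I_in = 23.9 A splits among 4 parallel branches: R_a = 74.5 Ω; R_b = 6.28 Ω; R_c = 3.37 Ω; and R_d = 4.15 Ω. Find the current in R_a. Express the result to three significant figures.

ΣG = 1/74.5 + 1/6.28 + 1/3.37 + 1/4.15 = 0.7104.
R_a takes the fraction G_k/ΣG = 0.01342/0.7104 = 0.01890, so I = 23.9 × 0.01890 = 0.4516 A.

I ≈ 0.452 A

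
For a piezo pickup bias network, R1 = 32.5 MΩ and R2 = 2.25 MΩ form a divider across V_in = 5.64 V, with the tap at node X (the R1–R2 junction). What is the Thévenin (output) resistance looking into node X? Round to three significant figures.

Looking into X with the source shorted: R_th = R1·R2/(R1+R2) = 32.50 × 2.25/34.75 = 2.104 MΩ.

R_th ≈ 2.10 MΩ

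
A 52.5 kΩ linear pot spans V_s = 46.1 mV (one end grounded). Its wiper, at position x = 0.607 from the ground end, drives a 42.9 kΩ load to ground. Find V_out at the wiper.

Lower segment x·R_p = 31.87 kΩ; upper segment (1−x)·R_p = 20.63 kΩ.
R_L loads the lower segment: effective lower R = 18.28 kΩ.
Then V_out = V_s · 18.28/(20.63 + 18.28) = 21.66 mV.

V_out ≈ 21.7 mV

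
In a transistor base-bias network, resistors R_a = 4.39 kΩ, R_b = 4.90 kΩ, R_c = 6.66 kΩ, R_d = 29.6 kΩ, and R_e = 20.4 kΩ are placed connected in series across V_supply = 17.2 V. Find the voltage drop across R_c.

ΣR = 4.39 + 4.90 + 6.66 + 29.6 + 20.4 = 65.95 kΩ.
V = V_supply · R/ΣR = 17.2 × 0.1010 = 1.737 V.

V ≈ 1.74 V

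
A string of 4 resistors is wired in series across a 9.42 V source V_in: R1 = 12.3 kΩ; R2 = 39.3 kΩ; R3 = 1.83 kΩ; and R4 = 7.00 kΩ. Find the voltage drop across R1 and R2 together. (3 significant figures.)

V ≈ 8.04 V

Series total: ΣR = 12.3 + 39.3 + 1.83 + 7.00 = 60.43 kΩ.
R_{R1..R2} = 12.3 + 39.3 = 51.60 kΩ.
By the voltage-divider rule, V = 9.42 × 51.60/60.43 = 8.044 V.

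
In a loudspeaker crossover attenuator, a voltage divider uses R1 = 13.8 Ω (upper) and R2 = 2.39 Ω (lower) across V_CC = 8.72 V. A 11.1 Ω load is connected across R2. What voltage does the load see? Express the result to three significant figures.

R2 ‖ R_L = (2.39 × 11.1)/(2.39 + 11.1) = 1.967 Ω.
Now apply the divider: V_out = 8.72 × 0.1247 = 1.088 V.

V_out ≈ 1.09 V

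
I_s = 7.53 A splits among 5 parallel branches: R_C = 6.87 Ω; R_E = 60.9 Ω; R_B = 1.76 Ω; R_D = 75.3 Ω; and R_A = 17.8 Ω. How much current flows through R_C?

Conductances: ΣG = 1/6.87 + 1/60.9 + 1/1.76 + 1/75.3 + 1/17.8 = 0.7996 (1/Ω).
Current divider: I(R_C) = I_s · G_k/ΣG = 7.53 × (0.1456/0.7996) = 7.53 × 0.1820 = 1.371 A.

I ≈ 1.37 A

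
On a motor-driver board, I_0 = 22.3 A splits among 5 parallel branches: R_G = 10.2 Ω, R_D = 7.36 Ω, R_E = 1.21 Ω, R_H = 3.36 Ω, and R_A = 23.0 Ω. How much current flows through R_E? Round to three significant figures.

Total conductance ΣG = 1/10.2 + 1/7.36 + 1/1.21 + 1/3.36 + 1/23.0 = 1.401 (units of 1/Ω).
By the current-divider rule, I = I_0 · G_k/ΣG = 22.3 × 0.5897 = 13.15 A.

I ≈ 13.2 A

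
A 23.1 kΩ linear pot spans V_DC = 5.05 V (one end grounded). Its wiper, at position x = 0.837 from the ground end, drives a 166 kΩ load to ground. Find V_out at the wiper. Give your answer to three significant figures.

Lower segment x·R_p = 19.33 kΩ; upper segment (1−x)·R_p = 3.765 kΩ.
(x·R_p) ‖ R_L = 17.32 kΩ.
V_out = 5.05 × 17.32/(3.765 + 17.32) = 4.148 V.
(Unloaded: V_out = x·V_DC = 4.23 V.)

V_out ≈ 4.15 V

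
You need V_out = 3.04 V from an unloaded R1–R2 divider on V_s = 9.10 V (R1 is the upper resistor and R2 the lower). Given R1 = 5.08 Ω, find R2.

Required fraction k = V_out/V_s = 0.3341.
R2 = R1 · 0.3341/(1 − 0.3341) = 2.548 Ω.

R2 ≈ 2.55 Ω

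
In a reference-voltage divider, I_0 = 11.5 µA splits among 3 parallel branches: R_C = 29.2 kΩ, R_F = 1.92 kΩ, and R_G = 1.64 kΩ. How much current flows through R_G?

I ≈ 6.02 µA

Conductances: ΣG = 1/29.2 + 1/1.92 + 1/1.64 = 1.165 (1/kΩ).
Current divider: I(R_G) = I_0 · G_k/ΣG = 11.5 × (0.6098/1.165) = 11.5 × 0.5235 = 6.020 µA.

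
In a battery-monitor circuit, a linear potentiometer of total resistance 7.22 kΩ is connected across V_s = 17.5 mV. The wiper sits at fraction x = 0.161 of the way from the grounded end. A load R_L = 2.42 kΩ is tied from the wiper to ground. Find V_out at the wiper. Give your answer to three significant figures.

V_out ≈ 2.01 mV

Split the track: R_lower = x·R_p = 1.162 kΩ, R_upper = (1−x)·R_p = 6.058 kΩ.
R_L loads the lower segment: effective lower R = 0.7852 kΩ.
V_out = 17.5 × 0.7852/(6.058 + 0.7852) = 2.008 mV.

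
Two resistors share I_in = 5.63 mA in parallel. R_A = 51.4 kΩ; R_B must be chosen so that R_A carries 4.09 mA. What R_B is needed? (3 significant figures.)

Two-branch current divider: I_A = I_in · R_B/(R_A + R_B).
With f = 0.7265, R_B = R_A · f/(1−f) = 51.4 × 2.656 = 136.5 kΩ.

R_B ≈ 137 kΩ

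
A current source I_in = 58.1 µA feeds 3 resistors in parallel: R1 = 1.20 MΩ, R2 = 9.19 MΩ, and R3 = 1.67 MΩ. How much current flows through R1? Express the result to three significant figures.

I ≈ 31.4 µA

Conductances: ΣG = 1/1.20 + 1/9.19 + 1/1.67 = 1.541 (1/MΩ).
Current divider: I(R1) = I_in · G_k/ΣG = 58.1 × (0.8333/1.541) = 58.1 × 0.5408 = 31.42 µA.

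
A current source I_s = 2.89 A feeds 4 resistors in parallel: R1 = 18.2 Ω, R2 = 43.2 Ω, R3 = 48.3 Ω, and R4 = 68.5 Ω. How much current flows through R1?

I ≈ 1.40 A

ΣG = 1/18.2 + 1/43.2 + 1/48.3 + 1/68.5 = 0.1134.
By the current-divider rule, I = I_s · G_k/ΣG = 2.89 × 0.4845 = 1.400 A.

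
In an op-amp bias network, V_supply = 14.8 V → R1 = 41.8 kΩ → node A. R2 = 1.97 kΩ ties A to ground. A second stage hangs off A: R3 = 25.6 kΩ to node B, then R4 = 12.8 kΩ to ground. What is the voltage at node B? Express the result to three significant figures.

V_B ≈ 0.212 V

Node A sees R2 in parallel with the series input of stage 2, R3 + R4 = 38.40 kΩ.
Effective lower resistance at A: R2 ‖ 38.40 = 1.874 kΩ.
So V_A = 14.8 × 0.04291 = 0.6350 V.
V_B = V_A × 0.3333 = 0.2117 V.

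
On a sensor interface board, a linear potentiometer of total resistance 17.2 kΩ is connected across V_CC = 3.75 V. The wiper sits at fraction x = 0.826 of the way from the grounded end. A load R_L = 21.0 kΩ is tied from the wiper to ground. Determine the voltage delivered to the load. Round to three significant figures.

V_out ≈ 2.77 V

Split the track: R_lower = x·R_p = 14.21 kΩ, R_upper = (1−x)·R_p = 2.993 kΩ.
(x·R_p) ‖ R_L = 8.474 kΩ.
Then V_out = V_CC · 8.474/(2.993 + 8.474) = 2.771 V.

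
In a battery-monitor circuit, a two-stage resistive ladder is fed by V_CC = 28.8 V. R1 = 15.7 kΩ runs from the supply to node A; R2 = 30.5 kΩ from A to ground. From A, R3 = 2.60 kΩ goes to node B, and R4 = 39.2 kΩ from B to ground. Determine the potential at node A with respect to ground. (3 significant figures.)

The second stage (R3 + R4 = 41.80 kΩ) loads node A in parallel with R2.
R2 ‖ (R3+R4) = 17.63 kΩ.
So V_A = 28.8 × 0.5290 = 15.24 V.

V_A ≈ 15.2 V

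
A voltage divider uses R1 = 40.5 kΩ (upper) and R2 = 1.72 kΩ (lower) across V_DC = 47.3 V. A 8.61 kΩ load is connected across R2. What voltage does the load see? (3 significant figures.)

V_out ≈ 1.62 V

First combine the lower leg with the load: R2 ‖ R_L = 1.434 kΩ.
Then V_out = V_DC · R2'/(R1 + R2') = 47.3 × 1.434/41.93 = 1.617 V.
(Unloaded it would be 1.93 V; the load pulls it down.)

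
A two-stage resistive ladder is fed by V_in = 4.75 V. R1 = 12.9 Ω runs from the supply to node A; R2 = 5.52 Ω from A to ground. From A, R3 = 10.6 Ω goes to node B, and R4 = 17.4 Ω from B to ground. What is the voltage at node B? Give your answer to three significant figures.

Looking into the second stage from A: R3 + R4 = 28.00 Ω appears in parallel with R2.
R2 ‖ (R3+R4) = 4.611 Ω.
V_A = 4.75 × 4.611/(12.9 + 4.611) = 1.251 V.
Stage 2 is unloaded, so V_B = V_A · R4/(R3+R4) = 1.251 × 17.4/28.00 = 0.7773 V.

V_B ≈ 0.777 V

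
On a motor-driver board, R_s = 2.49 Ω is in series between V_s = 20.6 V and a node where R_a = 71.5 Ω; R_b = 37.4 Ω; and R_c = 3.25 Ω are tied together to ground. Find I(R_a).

I ≈ 0.154 A

Parallel bank: R_p = 1/(1/71.5 + 1/37.4 + 1/3.25) = 2.870 Ω.
V_A by voltage divider: V_A = 20.6 × 2.870/(2.49 + 2.870) = 11.03 V.
I(R_a) = V_A / R_a = 11.03/71.5 = 0.1543 A.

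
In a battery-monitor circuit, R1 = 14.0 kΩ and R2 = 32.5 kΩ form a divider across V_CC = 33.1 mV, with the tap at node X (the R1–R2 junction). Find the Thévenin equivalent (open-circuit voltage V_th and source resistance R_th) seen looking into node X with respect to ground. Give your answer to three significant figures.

Open-circuit (no load on X): V_th = V_CC · R2/(R1 + R2) = 33.1 × 32.5/(14.00 + 32.5) = 23.13 mV.
Zeroing V_CC shorts the top of R1 to ground, so R_th = R1 ‖ R2 = 9.785 kΩ.

V_th ≈ 23.1 mV, R_th ≈ 9.78 kΩ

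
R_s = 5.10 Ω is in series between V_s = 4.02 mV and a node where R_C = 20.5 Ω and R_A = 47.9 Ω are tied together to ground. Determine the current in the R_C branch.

I ≈ 0.145 mA

Combine the parallel branches: R_p = (1/20.5 + 1/47.9)⁻¹ = 14.36 Ω.
Node voltage V_A = V_s · R_p/(R_s + R_p) = 4.02 × 0.7379 = 2.966 mV.
Branch current I = V_A/R_C = 2.966/20.5 = 0.1447 mA.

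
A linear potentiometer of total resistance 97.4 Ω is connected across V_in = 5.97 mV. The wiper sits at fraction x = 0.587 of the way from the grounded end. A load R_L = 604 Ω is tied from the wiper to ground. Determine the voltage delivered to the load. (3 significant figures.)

The pot divides into 40.23 Ω above the wiper and 57.17 Ω below.
(x·R_p) ‖ R_L = 52.23 Ω.
Then V_out = V_in · 52.23/(40.23 + 52.23) = 3.373 mV.

V_out ≈ 3.37 mV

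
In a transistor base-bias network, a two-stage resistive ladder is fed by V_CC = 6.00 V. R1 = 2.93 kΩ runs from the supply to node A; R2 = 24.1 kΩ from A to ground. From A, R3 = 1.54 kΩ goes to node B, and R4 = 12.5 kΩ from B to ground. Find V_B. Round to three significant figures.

Looking into the second stage from A: R3 + R4 = 14.04 kΩ appears in parallel with R2.
R2 ‖ (R3+R4) = 8.872 kΩ.
V_A = 6.00 × 8.872/(2.93 + 8.872) = 4.510 V.
V_B = V_A × 0.8903 = 4.016 V.

V_B ≈ 4.02 V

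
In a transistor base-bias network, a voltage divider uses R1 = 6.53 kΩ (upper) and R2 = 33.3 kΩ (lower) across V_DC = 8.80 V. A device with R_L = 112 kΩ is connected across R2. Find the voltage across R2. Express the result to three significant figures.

First combine the lower leg with the load: R2 ‖ R_L = 25.67 kΩ.
Voltage divider with the loaded lower leg: V_out = 8.80 × 25.67/(6.53 + 25.67) = 8.80 × 0.7972 = 7.015 V.
(Unloaded it would be 7.36 V; the load pulls it down.)

V_out ≈ 7.02 V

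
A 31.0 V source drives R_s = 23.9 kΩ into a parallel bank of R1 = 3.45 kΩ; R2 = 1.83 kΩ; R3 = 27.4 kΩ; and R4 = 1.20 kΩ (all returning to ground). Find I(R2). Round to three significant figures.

I ≈ 0.405 mA

Equivalent of the parallel group: R_p = 0.5861 kΩ.
Node voltage V_A = V_CC · R_p/(R_s + R_p) = 31.0 × 0.02394 = 0.7420 V.
I(R2) = V_A / R2 = 0.7420/1.83 = 0.4055 mA.
(Equivalently: I_total = 1.266 mA, then current-divider fraction G_k/ΣG = 0.3203.)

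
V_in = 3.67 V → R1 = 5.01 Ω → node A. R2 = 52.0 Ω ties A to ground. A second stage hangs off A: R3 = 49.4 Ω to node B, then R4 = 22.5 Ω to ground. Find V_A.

V_A ≈ 3.15 V

Looking into the second stage from A: R3 + R4 = 71.90 Ω appears in parallel with R2.
Effective lower resistance at A: R2 ‖ 71.90 = 30.18 Ω.
So V_A = 3.67 × 0.8576 = 3.147 V.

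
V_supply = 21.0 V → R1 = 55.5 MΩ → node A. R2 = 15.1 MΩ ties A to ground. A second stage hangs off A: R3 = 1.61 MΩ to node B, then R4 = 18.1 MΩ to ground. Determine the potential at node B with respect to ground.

Node A sees R2 in parallel with the series input of stage 2, R3 + R4 = 19.71 MΩ.
Effective lower resistance at A: R2 ‖ 19.71 = 8.550 MΩ.
V_A = 21.0 × 8.550/(55.5 + 8.550) = 2.803 V.
Then the unloaded second divider: V_B = V_A × R4/(R3+R4) = 2.803 × 0.9183 = 2.574 V.

V_B ≈ 2.57 V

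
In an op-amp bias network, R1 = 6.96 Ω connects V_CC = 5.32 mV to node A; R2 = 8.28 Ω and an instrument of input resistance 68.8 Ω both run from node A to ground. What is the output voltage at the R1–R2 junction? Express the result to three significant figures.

V_out ≈ 2.74 mV

First combine the lower leg with the load: R2 ‖ R_L = 7.391 Ω.
Then V_out = V_CC · R2'/(R1 + R2') = 5.32 × 7.391/14.35 = 2.740 mV.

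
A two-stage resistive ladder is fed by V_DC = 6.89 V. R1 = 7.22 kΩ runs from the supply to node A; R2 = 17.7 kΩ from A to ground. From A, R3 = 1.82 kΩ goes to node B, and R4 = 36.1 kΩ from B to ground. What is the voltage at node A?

V_A ≈ 4.31 V

The second stage (R3 + R4 = 37.92 kΩ) loads node A in parallel with R2.
R2 ‖ (R3+R4) = 12.07 kΩ.
So V_A = 6.89 × 0.6257 = 4.311 V.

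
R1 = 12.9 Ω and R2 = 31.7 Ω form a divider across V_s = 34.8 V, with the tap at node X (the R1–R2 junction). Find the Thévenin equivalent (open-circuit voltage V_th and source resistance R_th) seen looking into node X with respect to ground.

V_th ≈ 24.7 V, R_th ≈ 9.17 Ω

V_th is the unloaded tap voltage: V_s · R2/(R1+R2) = 34.8 × 0.7108 = 24.73 V.
Zeroing V_s shorts the top of R1 to ground, so R_th = R1 ‖ R2 = 9.169 Ω.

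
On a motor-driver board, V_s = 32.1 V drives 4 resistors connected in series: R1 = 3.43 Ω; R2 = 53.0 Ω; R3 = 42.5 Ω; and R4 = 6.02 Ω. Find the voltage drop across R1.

V ≈ 1.05 V

Series total: ΣR = 3.43 + 53.0 + 42.5 + 6.02 = 105.0 Ω.
Voltage divider: V = V_s · (3.430 / 105.0) = 32.1 × 0.03268 = 1.049 V.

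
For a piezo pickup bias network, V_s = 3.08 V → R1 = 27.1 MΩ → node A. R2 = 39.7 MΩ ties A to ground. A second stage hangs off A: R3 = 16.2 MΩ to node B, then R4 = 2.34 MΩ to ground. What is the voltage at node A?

V_A ≈ 0.980 V

Node A sees R2 in parallel with the series input of stage 2, R3 + R4 = 18.54 MΩ.
Effective lower resistance at A: R2 ‖ 18.54 = 12.64 MΩ.
First divider: V_A = V_s · 12.64/(27.1 + 12.64) = 0.9795 V.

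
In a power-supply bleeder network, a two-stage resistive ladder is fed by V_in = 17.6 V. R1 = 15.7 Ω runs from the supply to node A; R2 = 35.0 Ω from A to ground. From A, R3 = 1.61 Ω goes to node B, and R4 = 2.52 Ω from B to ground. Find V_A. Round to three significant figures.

Node A sees R2 in parallel with the series input of stage 2, R3 + R4 = 4.130 Ω.
R2 ‖ (R3+R4) = 3.694 Ω.
V_A = 17.6 × 3.694/(15.7 + 3.694) = 3.352 V.

V_A ≈ 3.35 V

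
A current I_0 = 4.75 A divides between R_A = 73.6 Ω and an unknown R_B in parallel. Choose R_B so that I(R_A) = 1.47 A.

In a two-way split, I_A/I_0 = R_B/(R_A + R_B).
1.47/4.75 = R_B/(R_A + R_B) → R_B = R_A · (0.3095)/(1 − 0.3095) = 73.6 × 0.4482 = 32.99 Ω.

R_B ≈ 33.0 Ω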